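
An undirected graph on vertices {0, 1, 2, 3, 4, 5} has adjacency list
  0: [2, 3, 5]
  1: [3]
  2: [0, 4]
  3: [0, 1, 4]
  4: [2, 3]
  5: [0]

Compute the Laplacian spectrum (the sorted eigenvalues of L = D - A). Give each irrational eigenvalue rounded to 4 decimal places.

[0, 0.6571, 1, 2.5293, 3, 4.8136]

Each diagonal entry of L is the vertex degree and each off-diagonal entry is -1 where an edge is present, 0 otherwise; in the order [0, 1, 2, 3, 4, 5] the diagonal is [3, 1, 2, 3, 2, 1]. Diagonalising L (or applying a numerical eigensolver to the 6x6 matrix) gives the spectrum above. There is one zero in the spectrum, matching the 1 component.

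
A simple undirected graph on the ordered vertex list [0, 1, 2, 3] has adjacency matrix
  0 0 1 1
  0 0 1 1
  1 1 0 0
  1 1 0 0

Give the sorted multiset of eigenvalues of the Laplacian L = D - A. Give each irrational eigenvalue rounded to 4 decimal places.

[0, 2, 2, 4]

With the vertex order [0, 1, 2, 3], the degrees are [2, 2, 2, 2], giving D = diag(2, 2, 2, 2) and L = D - A. Since every row of L sums to 0, the all-ones vector is in the kernel and 0 is an eigenvalue. The single zero eigenvalue shows the graph is connected. There is one zero in the spectrum, matching the 1 component.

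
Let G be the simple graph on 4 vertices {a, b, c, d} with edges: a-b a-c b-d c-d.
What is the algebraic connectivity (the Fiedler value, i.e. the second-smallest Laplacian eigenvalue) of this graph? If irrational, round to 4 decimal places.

Reading degrees in the order [a, b, c, d] gives [2, 2, 2, 2]; set D = diag(2, 2, 2, 2) and form L = D - A. Computing the eigenvalues of L and sorting gives [0, 2, 2, 4]. The Fiedler value lambda_2 = 2 is strictly positive, so the graph is connected.

2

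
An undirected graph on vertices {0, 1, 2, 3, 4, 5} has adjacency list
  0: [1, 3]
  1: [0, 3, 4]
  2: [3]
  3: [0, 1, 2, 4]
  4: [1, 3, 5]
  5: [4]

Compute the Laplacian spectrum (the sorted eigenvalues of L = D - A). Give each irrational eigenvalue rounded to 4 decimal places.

[0, 0.6972, 1.1392, 2.7459, 4.3028, 5.1149]

Reading degrees in the order [0, 1, 2, 3, 4, 5] gives [2, 3, 1, 4, 3, 1]; set D = diag(2, 3, 1, 4, 3, 1) and form L = D - A. Since every row of L sums to 0, the all-ones vector is in the kernel and 0 is an eigenvalue. The single zero eigenvalue shows the graph is connected.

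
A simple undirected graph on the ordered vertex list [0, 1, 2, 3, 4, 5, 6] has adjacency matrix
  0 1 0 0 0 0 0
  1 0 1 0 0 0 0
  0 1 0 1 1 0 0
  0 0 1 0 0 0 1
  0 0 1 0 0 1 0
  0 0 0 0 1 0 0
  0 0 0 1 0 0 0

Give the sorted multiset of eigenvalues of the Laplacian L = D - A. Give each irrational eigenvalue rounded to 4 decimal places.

[0, 0.3820, 0.3820, 1.5858, 2.6180, 2.6180, 4.4142]

Each diagonal entry of L is the vertex degree and each off-diagonal entry is -1 where an edge is present, 0 otherwise; in the order [0, 1, 2, 3, 4, 5, 6] the diagonal is [1, 2, 3, 2, 2, 1, 1]. L is symmetric positive semidefinite, so every eigenvalue is real and nonnegative. The single zero eigenvalue shows the graph is connected. By the matrix-tree theorem the graph has (1/7) * product of the nonzero eigenvalues = 1 spanning tree. The largest eigenvalue, 4.4142, is at most the vertex count 7.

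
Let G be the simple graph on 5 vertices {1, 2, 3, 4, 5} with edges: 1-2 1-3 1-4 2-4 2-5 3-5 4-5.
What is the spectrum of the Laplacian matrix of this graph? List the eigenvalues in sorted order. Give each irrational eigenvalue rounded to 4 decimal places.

[0, 2, 3, 4, 5]

With the vertex order [1, 2, 3, 4, 5], the degrees are [3, 3, 2, 3, 3], giving D = diag(3, 3, 2, 3, 3) and L = D - A. The multiplicity of 0 as a Laplacian eigenvalue equals the number of connected components. The largest eigenvalue, 5, is at most the vertex count 5. The eigenvalues sum to 14, which equals trace(L) = 2|E|.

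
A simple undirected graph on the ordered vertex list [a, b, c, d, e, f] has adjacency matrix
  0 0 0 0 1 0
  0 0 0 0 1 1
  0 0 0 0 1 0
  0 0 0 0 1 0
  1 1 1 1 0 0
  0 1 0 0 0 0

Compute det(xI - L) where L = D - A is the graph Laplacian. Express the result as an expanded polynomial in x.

Each diagonal entry of L is the vertex degree and each off-diagonal entry is -1 where an edge is present, 0 otherwise; in the order [a, b, c, d, e, f] the diagonal is [1, 2, 1, 1, 4, 1]. L has integer entries, so p(x) = det(xI - L) has integer coefficients. Expanding the determinant yields x^6 - 10x^5 + 33x^4 - 46x^3 + 28x^2 - 6x. Since p(0) = det(-L) = 0, x divides p(x). There is one zero in the spectrum, matching the 1 component.

x^6 - 10x^5 + 33x^4 - 46x^3 + 28x^2 - 6x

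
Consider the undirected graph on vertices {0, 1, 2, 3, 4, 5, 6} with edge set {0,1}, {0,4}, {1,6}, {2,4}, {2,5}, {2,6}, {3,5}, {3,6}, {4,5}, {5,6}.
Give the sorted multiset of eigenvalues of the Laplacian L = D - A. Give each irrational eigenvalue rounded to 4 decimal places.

[0, 1.0979, 1.8244, 2.5858, 4.1756, 4.9021, 5.4142]

Each diagonal entry of L is the vertex degree and each off-diagonal entry is -1 where an edge is present, 0 otherwise; in the order [0, 1, 2, 3, 4, 5, 6] the diagonal is [2, 2, 3, 2, 3, 4, 4]. The multiplicity of 0 as a Laplacian eigenvalue equals the number of connected components. The single zero eigenvalue shows the graph is connected. There is one zero in the spectrum, matching the 1 component.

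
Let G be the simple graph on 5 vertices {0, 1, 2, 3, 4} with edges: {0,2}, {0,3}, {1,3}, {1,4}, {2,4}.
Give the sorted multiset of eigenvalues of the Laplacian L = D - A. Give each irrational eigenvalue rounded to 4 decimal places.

[0, 1.3820, 1.3820, 3.6180, 3.6180]

Each diagonal entry of L is the vertex degree and each off-diagonal entry is -1 where an edge is present, 0 otherwise; in the order [0, 1, 2, 3, 4] the diagonal is [2, 2, 2, 2, 2]. L is symmetric positive semidefinite, so every eigenvalue is real and nonnegative. By the matrix-tree theorem the graph has (1/5) * product of the nonzero eigenvalues = 5 spanning trees. The eigenvalues sum to 10, which equals trace(L) = 2|E|.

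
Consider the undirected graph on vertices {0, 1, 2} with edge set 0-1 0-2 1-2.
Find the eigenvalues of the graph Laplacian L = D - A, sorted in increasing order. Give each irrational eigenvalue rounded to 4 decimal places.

[0, 3, 3]

Reading degrees in the order [0, 1, 2] gives [2, 2, 2]; set D = diag(2, 2, 2) and form L = D - A. The multiplicity of 0 as a Laplacian eigenvalue equals the number of connected components. The eigenvalues sum to 6, which equals trace(L) = 2|E|. There is one zero in the spectrum, matching the 1 component.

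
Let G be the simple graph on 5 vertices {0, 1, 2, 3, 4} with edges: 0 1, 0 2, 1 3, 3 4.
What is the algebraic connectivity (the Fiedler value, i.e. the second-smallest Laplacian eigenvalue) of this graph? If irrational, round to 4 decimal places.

0.3820

Each diagonal entry of L is the vertex degree and each off-diagonal entry is -1 where an edge is present, 0 otherwise; in the order [0, 1, 2, 3, 4] the diagonal is [2, 2, 1, 2, 1]. Computing the eigenvalues of L and sorting gives [0, 0.3820, 1.3820, 2.6180, 3.6180]. The Fiedler value lambda_2 = 0.3820 is strictly positive, so the graph is connected. There is one zero in the spectrum, matching the 1 component.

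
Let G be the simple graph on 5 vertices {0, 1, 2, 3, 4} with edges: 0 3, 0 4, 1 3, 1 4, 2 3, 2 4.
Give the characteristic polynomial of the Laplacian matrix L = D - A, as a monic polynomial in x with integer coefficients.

x^5 - 12x^4 + 51x^3 - 92x^2 + 60x

With the vertex order [0, 1, 2, 3, 4], the degrees are [2, 2, 2, 3, 3], giving D = diag(2, 2, 2, 3, 3) and L = D - A. Computing det(xI - L) by cofactor expansion (or equivalently via sum-over-permutations) gives x^5 - 12x^4 + 51x^3 - 92x^2 + 60x. The coefficient of x^4 equals -trace(L) = -12, matching the sum of degrees. By the matrix-tree theorem the graph has (1/5) * product of the nonzero eigenvalues = 12 spanning trees.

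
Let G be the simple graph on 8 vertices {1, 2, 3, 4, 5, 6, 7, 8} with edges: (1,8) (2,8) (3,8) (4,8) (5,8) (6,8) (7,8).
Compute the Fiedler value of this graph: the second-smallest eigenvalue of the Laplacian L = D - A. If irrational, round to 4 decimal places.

1

With the vertex order [1, 2, 3, 4, 5, 6, 7, 8], the degrees are [1, 1, 1, 1, 1, 1, 1, 7], giving D = diag(1, 1, 1, 1, 1, 1, 1, 7) and L = D - A. The sorted Laplacian eigenvalues are [0, 1, 1, 1, 1, 1, 1, 8]; the algebraic connectivity is the second entry, 1.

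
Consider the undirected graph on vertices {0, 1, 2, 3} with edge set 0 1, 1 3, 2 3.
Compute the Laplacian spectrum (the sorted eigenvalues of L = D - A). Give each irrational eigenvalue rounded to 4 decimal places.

[0, 0.5858, 2, 3.4142]

Each diagonal entry of L is the vertex degree and each off-diagonal entry is -1 where an edge is present, 0 otherwise; in the order [0, 1, 2, 3] the diagonal is [1, 2, 1, 2]. The multiplicity of 0 as a Laplacian eigenvalue equals the number of connected components. The eigenvalues sum to 6, which equals trace(L) = 2|E|.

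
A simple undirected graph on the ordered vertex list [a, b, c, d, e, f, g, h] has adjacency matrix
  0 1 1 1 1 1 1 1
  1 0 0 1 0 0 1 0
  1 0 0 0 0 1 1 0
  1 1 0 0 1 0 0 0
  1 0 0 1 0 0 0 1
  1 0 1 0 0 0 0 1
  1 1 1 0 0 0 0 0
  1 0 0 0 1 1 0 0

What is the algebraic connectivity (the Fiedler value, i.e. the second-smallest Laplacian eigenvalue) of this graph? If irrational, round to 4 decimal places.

1.7530

With the vertex order [a, b, c, d, e, f, g, h], the degrees are [7, 3, 3, 3, 3, 3, 3, 3], giving D = diag(7, 3, 3, 3, 3, 3, 3, 3) and L = D - A. The sorted Laplacian eigenvalues are [0, 1.7530, 1.7530, 3.4450, 3.4450, 4.8019, 4.8019, 8]; the algebraic connectivity is the second entry, 1.7530. The largest eigenvalue, 8, is at most the vertex count 8.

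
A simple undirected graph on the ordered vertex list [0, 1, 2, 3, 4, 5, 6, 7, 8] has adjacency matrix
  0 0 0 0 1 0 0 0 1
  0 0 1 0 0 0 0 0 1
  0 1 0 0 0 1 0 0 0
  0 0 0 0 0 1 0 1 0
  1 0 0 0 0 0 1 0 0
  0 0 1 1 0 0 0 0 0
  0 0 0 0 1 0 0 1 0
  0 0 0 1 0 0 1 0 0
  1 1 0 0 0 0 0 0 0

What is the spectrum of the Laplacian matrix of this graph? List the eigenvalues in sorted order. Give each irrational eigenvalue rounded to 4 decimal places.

[0, 0.4679, 0.4679, 1.6527, 1.6527, 3, 3, 3.8794, 3.8794]

Each diagonal entry of L is the vertex degree and each off-diagonal entry is -1 where an edge is present, 0 otherwise; in the order [0, 1, 2, 3, 4, 5, 6, 7, 8] the diagonal is [2, 2, 2, 2, 2, 2, 2, 2, 2]. L is symmetric positive semidefinite, so every eigenvalue is real and nonnegative. The eigenvalues sum to 18, which equals trace(L) = 2|E|.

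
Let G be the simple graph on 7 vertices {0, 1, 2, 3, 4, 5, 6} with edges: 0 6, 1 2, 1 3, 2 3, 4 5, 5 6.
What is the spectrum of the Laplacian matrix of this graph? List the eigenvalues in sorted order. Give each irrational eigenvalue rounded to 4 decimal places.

Each diagonal entry of L is the vertex degree and each off-diagonal entry is -1 where an edge is present, 0 otherwise; in the order [0, 1, 2, 3, 4, 5, 6] the diagonal is [1, 2, 2, 2, 1, 2, 2]. Diagonalising L (or applying a numerical eigensolver to the 7x7 matrix) gives the spectrum above. The 2 zero eigenvalues correspond to the 2 connected components. The eigenvalues sum to 12, which equals trace(L) = 2|E|.

[0, 0, 0.5858, 2, 3, 3, 3.4142]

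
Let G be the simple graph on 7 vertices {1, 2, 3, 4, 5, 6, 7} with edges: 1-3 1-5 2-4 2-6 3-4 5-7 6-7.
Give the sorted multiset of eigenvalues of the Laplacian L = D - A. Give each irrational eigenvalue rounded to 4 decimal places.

[0, 0.7530, 0.7530, 2.4450, 2.4450, 3.8019, 3.8019]

Reading degrees in the order [1, 2, 3, 4, 5, 6, 7] gives [2, 2, 2, 2, 2, 2, 2]; set D = diag(2, 2, 2, 2, 2, 2, 2) and form L = D - A. The multiplicity of 0 as a Laplacian eigenvalue equals the number of connected components. The single zero eigenvalue shows the graph is connected. The largest eigenvalue, 3.8019, is at most the vertex count 7. There is one zero in the spectrum, matching the 1 component.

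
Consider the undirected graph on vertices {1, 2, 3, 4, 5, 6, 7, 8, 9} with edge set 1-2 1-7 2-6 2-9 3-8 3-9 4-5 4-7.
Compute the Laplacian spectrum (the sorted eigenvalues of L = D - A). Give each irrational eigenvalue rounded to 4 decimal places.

Each diagonal entry of L is the vertex degree and each off-diagonal entry is -1 where an edge is present, 0 otherwise; in the order [1, 2, 3, 4, 5, 6, 7, 8, 9] the diagonal is [2, 3, 2, 2, 1, 1, 2, 1, 2]. L is symmetric positive semidefinite, so every eigenvalue is real and nonnegative. The single zero eigenvalue shows the graph is connected. There is one zero in the spectrum, matching the 1 component.

[0, 0.1506, 0.4266, 1, 1.4229, 2.1724, 3, 3.4576, 4.3699]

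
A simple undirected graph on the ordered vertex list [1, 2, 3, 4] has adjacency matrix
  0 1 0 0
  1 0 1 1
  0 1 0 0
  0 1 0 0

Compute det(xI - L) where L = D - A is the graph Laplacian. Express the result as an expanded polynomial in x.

With the vertex order [1, 2, 3, 4], the degrees are [1, 3, 1, 1], giving D = diag(1, 3, 1, 1) and L = D - A. The eigenvalues of L are [0, 1, 1, 4]; the characteristic polynomial is the product of (x - lambda_i), which multiplies out to x^4 - 6x^3 + 9x^2 - 4x. Since p(0) = det(-L) = 0, x divides p(x). There is one zero in the spectrum, matching the 1 component.

x^4 - 6x^3 + 9x^2 - 4x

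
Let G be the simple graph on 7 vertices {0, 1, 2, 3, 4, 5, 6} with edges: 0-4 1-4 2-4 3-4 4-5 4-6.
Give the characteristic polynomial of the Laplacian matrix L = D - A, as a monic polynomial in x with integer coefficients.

x^7 - 12x^6 + 45x^5 - 80x^4 + 75x^3 - 36x^2 + 7x

With the vertex order [0, 1, 2, 3, 4, 5, 6], the degrees are [1, 1, 1, 1, 6, 1, 1], giving D = diag(1, 1, 1, 1, 6, 1, 1) and L = D - A. L has integer entries, so p(x) = det(xI - L) has integer coefficients. Expanding the determinant yields x^7 - 12x^6 + 45x^5 - 80x^4 + 75x^3 - 36x^2 + 7x. Since p(0) = det(-L) = 0, x divides p(x). There is one zero in the spectrum, matching the 1 component.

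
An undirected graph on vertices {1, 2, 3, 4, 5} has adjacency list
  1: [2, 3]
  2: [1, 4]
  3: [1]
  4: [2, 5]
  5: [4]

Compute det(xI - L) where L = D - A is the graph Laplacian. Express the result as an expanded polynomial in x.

x^5 - 8x^4 + 21x^3 - 20x^2 + 5x

Reading degrees in the order [1, 2, 3, 4, 5] gives [2, 2, 1, 2, 1]; set D = diag(2, 2, 1, 2, 1) and form L = D - A. L has integer entries, so p(x) = det(xI - L) has integer coefficients. Expanding the determinant yields x^5 - 8x^4 + 21x^3 - 20x^2 + 5x. The coefficient of x^4 equals -trace(L) = -8, matching the sum of degrees. By the matrix-tree theorem the graph has (1/5) * product of the nonzero eigenvalues = 1 spanning tree.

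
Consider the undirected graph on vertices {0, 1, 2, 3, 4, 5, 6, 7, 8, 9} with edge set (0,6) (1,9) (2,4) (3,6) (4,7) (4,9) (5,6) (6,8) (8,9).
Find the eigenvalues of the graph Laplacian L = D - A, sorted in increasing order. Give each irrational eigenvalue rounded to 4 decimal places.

[0, 0.1600, 0.5669, 1, 1, 1, 1.5488, 3.0612, 4.5184, 5.1446]

Each diagonal entry of L is the vertex degree and each off-diagonal entry is -1 where an edge is present, 0 otherwise; in the order [0, 1, 2, 3, 4, 5, 6, 7, 8, 9] the diagonal is [1, 1, 1, 1, 3, 1, 4, 1, 2, 3]. Diagonalising L (or applying a numerical eigensolver to the 10x10 matrix) gives the spectrum above. There is one zero in the spectrum, matching the 1 component. The eigenvalues sum to 18, which equals trace(L) = 2|E|.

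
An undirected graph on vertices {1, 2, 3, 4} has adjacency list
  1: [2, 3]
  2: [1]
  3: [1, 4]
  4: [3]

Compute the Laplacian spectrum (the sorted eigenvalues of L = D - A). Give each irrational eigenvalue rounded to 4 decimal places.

[0, 0.5858, 2, 3.4142]

With the vertex order [1, 2, 3, 4], the degrees are [2, 1, 2, 1], giving D = diag(2, 1, 2, 1) and L = D - A. Since every row of L sums to 0, the all-ones vector is in the kernel and 0 is an eigenvalue. The single zero eigenvalue shows the graph is connected. By the matrix-tree theorem the graph has (1/4) * product of the nonzero eigenvalues = 1 spanning tree.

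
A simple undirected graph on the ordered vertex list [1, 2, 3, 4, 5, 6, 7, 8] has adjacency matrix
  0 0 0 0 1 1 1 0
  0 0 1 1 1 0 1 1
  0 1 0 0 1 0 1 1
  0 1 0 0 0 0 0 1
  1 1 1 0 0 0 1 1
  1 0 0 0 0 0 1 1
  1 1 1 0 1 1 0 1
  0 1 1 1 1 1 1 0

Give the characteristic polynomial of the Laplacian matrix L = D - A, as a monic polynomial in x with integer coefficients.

Each diagonal entry of L is the vertex degree and each off-diagonal entry is -1 where an edge is present, 0 otherwise; in the order [1, 2, 3, 4, 5, 6, 7, 8] the diagonal is [3, 5, 4, 2, 5, 3, 6, 6]. Computing det(xI - L) by cofactor expansion (or equivalently via sum-over-permutations) gives x^8 - 34x^7 + 481x^6 - 3654x^5 + 16013x^4 - 40232x^3 + 53282x^2 - 28456x. The coefficient of x^7 equals -trace(L) = -34, matching the sum of degrees. The eigenvalues sum to 34, which equals trace(L) = 2|E|. There is one zero in the spectrum, matching the 1 component.

x^8 - 34x^7 + 481x^6 - 3654x^5 + 16013x^4 - 40232x^3 + 53282x^2 - 28456x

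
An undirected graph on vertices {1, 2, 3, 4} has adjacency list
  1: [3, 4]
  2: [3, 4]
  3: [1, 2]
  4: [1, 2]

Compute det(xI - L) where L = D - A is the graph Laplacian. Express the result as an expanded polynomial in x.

With the vertex order [1, 2, 3, 4], the degrees are [2, 2, 2, 2], giving D = diag(2, 2, 2, 2) and L = D - A. The eigenvalues of L are [0, 2, 2, 4]; the characteristic polynomial is the product of (x - lambda_i), which multiplies out to x^4 - 8x^3 + 20x^2 - 16x. Since p(0) = det(-L) = 0, x divides p(x). The largest eigenvalue, 4, is at most the vertex count 4. There is one zero in the spectrum, matching the 1 component.

x^4 - 8x^3 + 20x^2 - 16x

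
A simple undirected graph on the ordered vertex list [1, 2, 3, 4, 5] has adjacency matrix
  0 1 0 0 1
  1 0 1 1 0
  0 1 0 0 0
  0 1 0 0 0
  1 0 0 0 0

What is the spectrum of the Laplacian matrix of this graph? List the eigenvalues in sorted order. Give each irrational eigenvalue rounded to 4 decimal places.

Each diagonal entry of L is the vertex degree and each off-diagonal entry is -1 where an edge is present, 0 otherwise; in the order [1, 2, 3, 4, 5] the diagonal is [2, 3, 1, 1, 1]. The multiplicity of 0 as a Laplacian eigenvalue equals the number of connected components.

[0, 0.5188, 1, 2.3111, 4.1701]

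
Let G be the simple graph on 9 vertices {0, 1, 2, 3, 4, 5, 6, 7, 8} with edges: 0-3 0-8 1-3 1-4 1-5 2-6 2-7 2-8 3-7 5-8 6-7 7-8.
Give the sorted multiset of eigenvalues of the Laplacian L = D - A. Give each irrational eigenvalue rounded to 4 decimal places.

Reading degrees in the order [0, 1, 2, 3, 4, 5, 6, 7, 8] gives [2, 3, 3, 3, 1, 2, 2, 4, 4]; set D = diag(2, 3, 3, 3, 1, 2, 2, 4, 4) and form L = D - A. L is symmetric positive semidefinite, so every eigenvalue is real and nonnegative. The largest eigenvalue, 5.7524, is at most the vertex count 9.

[0, 0.5253, 1.2066, 1.6433, 2.5904, 3.1974, 4.1685, 4.9160, 5.7524]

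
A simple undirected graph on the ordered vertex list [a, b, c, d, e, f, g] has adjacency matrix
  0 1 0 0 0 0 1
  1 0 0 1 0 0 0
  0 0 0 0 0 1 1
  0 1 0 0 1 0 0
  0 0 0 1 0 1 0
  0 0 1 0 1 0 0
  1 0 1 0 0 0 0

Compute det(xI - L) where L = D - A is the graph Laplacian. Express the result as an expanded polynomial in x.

Reading degrees in the order [a, b, c, d, e, f, g] gives [2, 2, 2, 2, 2, 2, 2]; set D = diag(2, 2, 2, 2, 2, 2, 2) and form L = D - A. Computing det(xI - L) by cofactor expansion (or equivalently via sum-over-permutations) gives x^7 - 14x^6 + 77x^5 - 210x^4 + 294x^3 - 196x^2 + 49x. The constant term is 0 because L is singular (the all-ones vector lies in its kernel). There is one zero in the spectrum, matching the 1 component.

x^7 - 14x^6 + 77x^5 - 210x^4 + 294x^3 - 196x^2 + 49x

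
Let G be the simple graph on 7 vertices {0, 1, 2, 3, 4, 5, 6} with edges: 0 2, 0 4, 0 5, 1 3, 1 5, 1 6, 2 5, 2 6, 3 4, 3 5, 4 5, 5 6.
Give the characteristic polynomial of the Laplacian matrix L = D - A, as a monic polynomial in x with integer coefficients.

x^7 - 24x^6 + 231x^5 - 1140x^4 + 3036x^3 - 4128x^2 + 2240x

Reading degrees in the order [0, 1, 2, 3, 4, 5, 6] gives [3, 3, 3, 3, 3, 6, 3]; set D = diag(3, 3, 3, 3, 3, 6, 3) and form L = D - A. Computing det(xI - L) by cofactor expansion (or equivalently via sum-over-permutations) gives x^7 - 24x^6 + 231x^5 - 1140x^4 + 3036x^3 - 4128x^2 + 2240x. The constant term is 0 because L is singular (the all-ones vector lies in its kernel). There is one zero in the spectrum, matching the 1 component. The largest eigenvalue, 7, is at most the vertex count 7.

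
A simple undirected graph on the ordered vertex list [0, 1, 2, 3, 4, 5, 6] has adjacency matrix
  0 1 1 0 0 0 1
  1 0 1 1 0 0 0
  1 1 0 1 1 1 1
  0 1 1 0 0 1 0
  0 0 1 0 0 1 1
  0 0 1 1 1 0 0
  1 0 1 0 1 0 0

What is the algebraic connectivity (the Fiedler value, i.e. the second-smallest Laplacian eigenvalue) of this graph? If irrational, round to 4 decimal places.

2

With the vertex order [0, 1, 2, 3, 4, 5, 6], the degrees are [3, 3, 6, 3, 3, 3, 3], giving D = diag(3, 3, 6, 3, 3, 3, 3) and L = D - A. The sorted Laplacian eigenvalues are [0, 2, 2, 4, 4, 5, 7]; the algebraic connectivity is the second entry, 2. There is one zero in the spectrum, matching the 1 component.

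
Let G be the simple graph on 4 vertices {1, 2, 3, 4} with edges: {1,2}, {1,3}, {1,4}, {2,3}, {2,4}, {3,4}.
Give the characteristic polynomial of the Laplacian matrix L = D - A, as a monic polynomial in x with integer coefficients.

With the vertex order [1, 2, 3, 4], the degrees are [3, 3, 3, 3], giving D = diag(3, 3, 3, 3) and L = D - A. Computing det(xI - L) by cofactor expansion (or equivalently via sum-over-permutations) gives x^4 - 12x^3 + 48x^2 - 64x. Since p(0) = det(-L) = 0, x divides p(x). There is one zero in the spectrum, matching the 1 component. By the matrix-tree theorem the graph has (1/4) * product of the nonzero eigenvalues = 16 spanning trees.

x^4 - 12x^3 + 48x^2 - 64x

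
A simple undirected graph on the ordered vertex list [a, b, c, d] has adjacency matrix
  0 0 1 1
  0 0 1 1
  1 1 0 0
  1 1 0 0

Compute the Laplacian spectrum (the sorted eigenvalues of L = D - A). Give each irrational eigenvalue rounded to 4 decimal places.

Reading degrees in the order [a, b, c, d] gives [2, 2, 2, 2]; set D = diag(2, 2, 2, 2) and form L = D - A. L is symmetric positive semidefinite, so every eigenvalue is real and nonnegative. The single zero eigenvalue shows the graph is connected. The eigenvalues sum to 8, which equals trace(L) = 2|E|.

[0, 2, 2, 4]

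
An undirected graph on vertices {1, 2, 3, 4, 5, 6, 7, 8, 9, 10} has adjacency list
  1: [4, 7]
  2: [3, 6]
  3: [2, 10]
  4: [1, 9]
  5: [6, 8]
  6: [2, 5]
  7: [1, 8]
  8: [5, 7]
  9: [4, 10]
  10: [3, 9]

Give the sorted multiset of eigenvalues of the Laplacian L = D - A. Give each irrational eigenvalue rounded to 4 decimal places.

With the vertex order [1, 2, 3, 4, 5, 6, 7, 8, 9, 10], the degrees are [2, 2, 2, 2, 2, 2, 2, 2, 2, 2], giving D = diag(2, 2, 2, 2, 2, 2, 2, 2, 2, 2) and L = D - A. Diagonalising L (or applying a numerical eigensolver to the 10x10 matrix) gives the spectrum above. There is one zero in the spectrum, matching the 1 component.

[0, 0.3820, 0.3820, 1.3820, 1.3820, 2.6180, 2.6180, 3.6180, 3.6180, 4]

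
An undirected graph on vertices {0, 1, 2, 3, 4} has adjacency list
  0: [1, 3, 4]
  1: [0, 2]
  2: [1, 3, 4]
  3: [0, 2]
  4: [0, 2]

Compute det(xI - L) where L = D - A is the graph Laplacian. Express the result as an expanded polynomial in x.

With the vertex order [0, 1, 2, 3, 4], the degrees are [3, 2, 3, 2, 2], giving D = diag(3, 2, 3, 2, 2) and L = D - A. Computing det(xI - L) by cofactor expansion (or equivalently via sum-over-permutations) gives x^5 - 12x^4 + 51x^3 - 92x^2 + 60x. Since p(0) = det(-L) = 0, x divides p(x). There is one zero in the spectrum, matching the 1 component. The largest eigenvalue, 5, is at most the vertex count 5.

x^5 - 12x^4 + 51x^3 - 92x^2 + 60x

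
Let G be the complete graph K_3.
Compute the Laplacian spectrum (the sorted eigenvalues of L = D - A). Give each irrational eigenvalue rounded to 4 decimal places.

[0, 3, 3]

The graph has 3 vertices and degree multiset [2, 2, 2]; D is the diagonal matrix of degrees and L = D - A. Diagonalising L (or applying a numerical eigensolver to the 3x3 matrix) gives the spectrum above. The largest eigenvalue, 3, is at most the vertex count 3. By the matrix-tree theorem the graph has (1/3) * product of the nonzero eigenvalues = 3 spanning trees.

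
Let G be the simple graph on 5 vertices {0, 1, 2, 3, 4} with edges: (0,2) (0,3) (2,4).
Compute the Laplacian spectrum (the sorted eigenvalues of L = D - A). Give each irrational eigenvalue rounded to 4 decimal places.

Each diagonal entry of L is the vertex degree and each off-diagonal entry is -1 where an edge is present, 0 otherwise; in the order [0, 1, 2, 3, 4] the diagonal is [2, 0, 2, 1, 1]. Diagonalising L (or applying a numerical eigensolver to the 5x5 matrix) gives the spectrum above. The 2 zero eigenvalues correspond to the 2 connected components. The largest eigenvalue, 3.4142, is at most the vertex count 5. There are 2 zeros in the spectrum, matching the 2 components.

[0, 0, 0.5858, 2, 3.4142]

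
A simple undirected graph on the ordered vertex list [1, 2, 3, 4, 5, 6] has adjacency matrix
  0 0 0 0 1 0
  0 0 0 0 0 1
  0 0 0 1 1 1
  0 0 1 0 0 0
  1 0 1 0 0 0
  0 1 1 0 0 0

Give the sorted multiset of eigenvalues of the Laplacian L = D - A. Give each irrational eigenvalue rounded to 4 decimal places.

[0, 0.3820, 0.6972, 2, 2.6180, 4.3028]

Reading degrees in the order [1, 2, 3, 4, 5, 6] gives [1, 1, 3, 1, 2, 2]; set D = diag(1, 1, 3, 1, 2, 2) and form L = D - A. Since every row of L sums to 0, the all-ones vector is in the kernel and 0 is an eigenvalue.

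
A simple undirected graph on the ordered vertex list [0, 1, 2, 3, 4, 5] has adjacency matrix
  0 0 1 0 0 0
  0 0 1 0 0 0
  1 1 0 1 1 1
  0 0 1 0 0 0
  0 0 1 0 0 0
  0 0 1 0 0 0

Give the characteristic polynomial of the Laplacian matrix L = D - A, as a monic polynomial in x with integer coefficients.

Reading degrees in the order [0, 1, 2, 3, 4, 5] gives [1, 1, 5, 1, 1, 1]; set D = diag(1, 1, 5, 1, 1, 1) and form L = D - A. Computing det(xI - L) by cofactor expansion (or equivalently via sum-over-permutations) gives x^6 - 10x^5 + 30x^4 - 40x^3 + 25x^2 - 6x. The coefficient of x^5 equals -trace(L) = -10, matching the sum of degrees. By the matrix-tree theorem the graph has (1/6) * product of the nonzero eigenvalues = 1 spanning tree. The largest eigenvalue, 6, is at most the vertex count 6.

x^6 - 10x^5 + 30x^4 - 40x^3 + 25x^2 - 6x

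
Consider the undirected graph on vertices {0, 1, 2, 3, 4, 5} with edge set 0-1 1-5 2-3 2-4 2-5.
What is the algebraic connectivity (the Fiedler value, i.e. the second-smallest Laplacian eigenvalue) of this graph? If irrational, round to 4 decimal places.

Reading degrees in the order [0, 1, 2, 3, 4, 5] gives [1, 2, 3, 1, 1, 2]; set D = diag(1, 2, 3, 1, 1, 2) and form L = D - A. The sorted Laplacian eigenvalues are [0, 0.3249, 1, 1.4608, 3, 4.2143]; the algebraic connectivity is the second entry, 0.3249.

0.3249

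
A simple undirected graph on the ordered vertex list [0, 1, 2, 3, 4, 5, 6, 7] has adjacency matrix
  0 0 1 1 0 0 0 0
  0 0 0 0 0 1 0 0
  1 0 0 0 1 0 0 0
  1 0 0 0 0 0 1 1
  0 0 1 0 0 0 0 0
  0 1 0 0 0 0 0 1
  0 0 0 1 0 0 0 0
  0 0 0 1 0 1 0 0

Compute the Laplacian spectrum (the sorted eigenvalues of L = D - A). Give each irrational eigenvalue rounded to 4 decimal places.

With the vertex order [0, 1, 2, 3, 4, 5, 6, 7], the degrees are [2, 1, 2, 3, 1, 2, 1, 2], giving D = diag(2, 1, 2, 3, 1, 2, 1, 2) and L = D - A. Since every row of L sums to 0, the all-ones vector is in the kernel and 0 is an eigenvalue. There is one zero in the spectrum, matching the 1 component.

[0, 0.1981, 0.4915, 1.3204, 1.5550, 2.8258, 3.2470, 4.3623]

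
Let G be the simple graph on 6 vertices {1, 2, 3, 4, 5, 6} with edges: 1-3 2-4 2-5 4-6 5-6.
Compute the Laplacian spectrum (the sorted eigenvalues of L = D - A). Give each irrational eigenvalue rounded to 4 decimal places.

[0, 0, 2, 2, 2, 4]

Each diagonal entry of L is the vertex degree and each off-diagonal entry is -1 where an edge is present, 0 otherwise; in the order [1, 2, 3, 4, 5, 6] the diagonal is [1, 2, 1, 2, 2, 2]. Since every row of L sums to 0, the all-ones vector is in the kernel and 0 is an eigenvalue. The 2 zero eigenvalues correspond to the 2 connected components.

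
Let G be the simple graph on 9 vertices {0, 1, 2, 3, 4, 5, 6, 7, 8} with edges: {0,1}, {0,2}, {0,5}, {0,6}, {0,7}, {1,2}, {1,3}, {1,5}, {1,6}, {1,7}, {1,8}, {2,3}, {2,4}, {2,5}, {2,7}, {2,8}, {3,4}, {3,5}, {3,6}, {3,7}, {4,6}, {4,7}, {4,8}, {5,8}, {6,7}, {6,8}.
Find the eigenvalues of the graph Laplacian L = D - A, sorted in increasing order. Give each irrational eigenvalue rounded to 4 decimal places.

Each diagonal entry of L is the vertex degree and each off-diagonal entry is -1 where an edge is present, 0 otherwise; in the order [0, 1, 2, 3, 4, 5, 6, 7, 8] the diagonal is [5, 7, 7, 6, 5, 5, 6, 6, 5]. The multiplicity of 0 as a Laplacian eigenvalue equals the number of connected components. The single zero eigenvalue shows the graph is connected.

[0, 4.1525, 4.5598, 5.4946, 6.2528, 6.8343, 7.6846, 8.3493, 8.6721]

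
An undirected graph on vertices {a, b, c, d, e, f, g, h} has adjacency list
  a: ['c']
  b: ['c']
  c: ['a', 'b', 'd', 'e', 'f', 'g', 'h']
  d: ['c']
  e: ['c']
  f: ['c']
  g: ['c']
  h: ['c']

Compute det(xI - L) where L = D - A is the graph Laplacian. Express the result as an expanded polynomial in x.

x^8 - 14x^7 + 63x^6 - 140x^5 + 175x^4 - 126x^3 + 49x^2 - 8x

Each diagonal entry of L is the vertex degree and each off-diagonal entry is -1 where an edge is present, 0 otherwise; in the order [a, b, c, d, e, f, g, h] the diagonal is [1, 1, 7, 1, 1, 1, 1, 1]. L has integer entries, so p(x) = det(xI - L) has integer coefficients. Expanding the determinant yields x^8 - 14x^7 + 63x^6 - 140x^5 + 175x^4 - 126x^3 + 49x^2 - 8x. The coefficient of x^7 equals -trace(L) = -14, matching the sum of degrees.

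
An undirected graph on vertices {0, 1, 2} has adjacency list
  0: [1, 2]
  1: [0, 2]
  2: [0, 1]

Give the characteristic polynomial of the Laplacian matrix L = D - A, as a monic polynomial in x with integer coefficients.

x^3 - 6x^2 + 9x

Reading degrees in the order [0, 1, 2] gives [2, 2, 2]; set D = diag(2, 2, 2) and form L = D - A. L has integer entries, so p(x) = det(xI - L) has integer coefficients. Expanding the determinant yields x^3 - 6x^2 + 9x. The constant term is 0 because L is singular (the all-ones vector lies in its kernel).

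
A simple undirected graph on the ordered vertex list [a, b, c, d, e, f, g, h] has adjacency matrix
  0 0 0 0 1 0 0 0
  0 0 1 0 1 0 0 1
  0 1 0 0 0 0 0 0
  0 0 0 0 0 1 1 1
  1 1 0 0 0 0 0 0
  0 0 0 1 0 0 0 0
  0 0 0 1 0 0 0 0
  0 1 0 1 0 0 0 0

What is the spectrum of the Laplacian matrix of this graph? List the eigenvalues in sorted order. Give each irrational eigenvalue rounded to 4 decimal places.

Reading degrees in the order [a, b, c, d, e, f, g, h] gives [1, 3, 1, 3, 2, 1, 1, 2]; set D = diag(1, 3, 1, 3, 2, 1, 1, 2) and form L = D - A. L is symmetric positive semidefinite, so every eigenvalue is real and nonnegative. The largest eigenvalue, 4.4763, is at most the vertex count 8.

[0, 0.2137, 0.6177, 1, 1.4977, 2.3537, 3.8408, 4.4763]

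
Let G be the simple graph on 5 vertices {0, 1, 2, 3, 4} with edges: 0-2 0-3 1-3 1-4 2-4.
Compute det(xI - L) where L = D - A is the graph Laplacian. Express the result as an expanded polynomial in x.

x^5 - 10x^4 + 35x^3 - 50x^2 + 25x

With the vertex order [0, 1, 2, 3, 4], the degrees are [2, 2, 2, 2, 2], giving D = diag(2, 2, 2, 2, 2) and L = D - A. L has integer entries, so p(x) = det(xI - L) has integer coefficients. Expanding the determinant yields x^5 - 10x^4 + 35x^3 - 50x^2 + 25x. The coefficient of x^4 equals -trace(L) = -10, matching the sum of degrees. By the matrix-tree theorem the graph has (1/5) * product of the nonzero eigenvalues = 5 spanning trees. There is one zero in the spectrum, matching the 1 component.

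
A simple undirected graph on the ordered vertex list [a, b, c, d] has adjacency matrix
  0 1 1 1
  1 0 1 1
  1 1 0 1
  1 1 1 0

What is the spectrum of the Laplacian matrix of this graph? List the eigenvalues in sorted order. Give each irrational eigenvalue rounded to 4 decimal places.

[0, 4, 4, 4]

With the vertex order [a, b, c, d], the degrees are [3, 3, 3, 3], giving D = diag(3, 3, 3, 3) and L = D - A. L is symmetric positive semidefinite, so every eigenvalue is real and nonnegative. The single zero eigenvalue shows the graph is connected. The eigenvalues sum to 12, which equals trace(L) = 2|E|. There is one zero in the spectrum, matching the 1 component.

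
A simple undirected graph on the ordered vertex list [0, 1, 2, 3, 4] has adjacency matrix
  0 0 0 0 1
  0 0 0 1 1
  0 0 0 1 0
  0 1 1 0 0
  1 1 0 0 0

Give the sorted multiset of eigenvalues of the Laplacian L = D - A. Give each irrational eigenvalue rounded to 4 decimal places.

Reading degrees in the order [0, 1, 2, 3, 4] gives [1, 2, 1, 2, 2]; set D = diag(1, 2, 1, 2, 2) and form L = D - A. The multiplicity of 0 as a Laplacian eigenvalue equals the number of connected components. The single zero eigenvalue shows the graph is connected. The eigenvalues sum to 8, which equals trace(L) = 2|E|.

[0, 0.3820, 1.3820, 2.6180, 3.6180]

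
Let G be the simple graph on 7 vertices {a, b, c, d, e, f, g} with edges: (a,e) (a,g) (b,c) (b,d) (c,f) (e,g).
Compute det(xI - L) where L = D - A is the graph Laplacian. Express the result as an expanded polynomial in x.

Each diagonal entry of L is the vertex degree and each off-diagonal entry is -1 where an edge is present, 0 otherwise; in the order [a, b, c, d, e, f, g] the diagonal is [2, 2, 2, 1, 2, 1, 2]. L has integer entries, so p(x) = det(xI - L) has integer coefficients. Expanding the determinant yields x^7 - 12x^6 + 55x^5 - 118x^4 + 114x^3 - 36x^2. The coefficient of x^6 equals -trace(L) = -12, matching the sum of degrees. The largest eigenvalue, 3.4142, is at most the vertex count 7.

x^7 - 12x^6 + 55x^5 - 118x^4 + 114x^3 - 36x^2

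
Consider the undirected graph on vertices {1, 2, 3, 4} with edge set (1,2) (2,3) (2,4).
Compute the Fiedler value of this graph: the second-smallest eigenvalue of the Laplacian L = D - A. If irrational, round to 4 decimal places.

1

Each diagonal entry of L is the vertex degree and each off-diagonal entry is -1 where an edge is present, 0 otherwise; in the order [1, 2, 3, 4] the diagonal is [1, 3, 1, 1]. Computing the eigenvalues of L and sorting gives [0, 1, 1, 4]. The Fiedler value lambda_2 = 1 is strictly positive, so the graph is connected.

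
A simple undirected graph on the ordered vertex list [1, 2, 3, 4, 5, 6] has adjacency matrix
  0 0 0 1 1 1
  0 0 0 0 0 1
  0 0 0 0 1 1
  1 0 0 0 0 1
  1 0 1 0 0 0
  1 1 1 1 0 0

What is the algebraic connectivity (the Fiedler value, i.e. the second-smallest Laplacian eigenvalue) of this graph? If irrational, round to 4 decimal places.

0.8817

With the vertex order [1, 2, 3, 4, 5, 6], the degrees are [3, 1, 2, 2, 2, 4], giving D = diag(3, 1, 2, 2, 2, 4) and L = D - A. The sorted Laplacian eigenvalues are [0, 0.8817, 1.4506, 2.5341, 3.8647, 5.2688]; the algebraic connectivity is the second entry, 0.8817. There is one zero in the spectrum, matching the 1 component. By the matrix-tree theorem the graph has (1/6) * product of the nonzero eigenvalues = 11 spanning trees.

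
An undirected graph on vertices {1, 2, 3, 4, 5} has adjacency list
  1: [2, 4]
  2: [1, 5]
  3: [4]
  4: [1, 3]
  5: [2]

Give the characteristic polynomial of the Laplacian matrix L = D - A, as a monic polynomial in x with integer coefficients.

x^5 - 8x^4 + 21x^3 - 20x^2 + 5x

With the vertex order [1, 2, 3, 4, 5], the degrees are [2, 2, 1, 2, 1], giving D = diag(2, 2, 1, 2, 1) and L = D - A. Computing det(xI - L) by cofactor expansion (or equivalently via sum-over-permutations) gives x^5 - 8x^4 + 21x^3 - 20x^2 + 5x. The constant term is 0 because L is singular (the all-ones vector lies in its kernel). The largest eigenvalue, 3.6180, is at most the vertex count 5.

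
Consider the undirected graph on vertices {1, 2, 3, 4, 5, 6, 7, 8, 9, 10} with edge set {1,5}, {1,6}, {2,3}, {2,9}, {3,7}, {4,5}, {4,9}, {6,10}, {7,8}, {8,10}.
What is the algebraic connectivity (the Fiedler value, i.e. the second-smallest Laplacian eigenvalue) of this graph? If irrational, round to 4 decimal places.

0.3820

Reading degrees in the order [1, 2, 3, 4, 5, 6, 7, 8, 9, 10] gives [2, 2, 2, 2, 2, 2, 2, 2, 2, 2]; set D = diag(2, 2, 2, 2, 2, 2, 2, 2, 2, 2) and form L = D - A. Computing the eigenvalues of L and sorting gives [0, 0.3820, 0.3820, 1.3820, 1.3820, 2.6180, 2.6180, 3.6180, 3.6180, 4]. The Fiedler value lambda_2 = 0.3820 is strictly positive, so the graph is connected. By the matrix-tree theorem the graph has (1/10) * product of the nonzero eigenvalues = 10 spanning trees.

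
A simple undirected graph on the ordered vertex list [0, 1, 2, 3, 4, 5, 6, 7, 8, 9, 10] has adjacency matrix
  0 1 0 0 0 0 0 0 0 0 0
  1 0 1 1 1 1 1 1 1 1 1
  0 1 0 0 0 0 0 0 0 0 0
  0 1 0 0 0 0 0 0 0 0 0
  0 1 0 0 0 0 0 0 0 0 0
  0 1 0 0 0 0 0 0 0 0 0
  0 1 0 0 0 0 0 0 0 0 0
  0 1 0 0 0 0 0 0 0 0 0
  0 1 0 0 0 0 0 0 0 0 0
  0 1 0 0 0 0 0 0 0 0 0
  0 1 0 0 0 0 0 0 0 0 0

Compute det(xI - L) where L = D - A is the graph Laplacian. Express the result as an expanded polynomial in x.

x^11 - 20x^10 + 135x^9 - 480x^8 + 1050x^7 - 1512x^6 + 1470x^5 - 960x^4 + 405x^3 - 100x^2 + 11x

Reading degrees in the order [0, 1, 2, 3, 4, 5, 6, 7, 8, 9, 10] gives [1, 10, 1, 1, 1, 1, 1, 1, 1, 1, 1]; set D = diag(1, 10, 1, 1, 1, 1, 1, 1, 1, 1, 1) and form L = D - A. The eigenvalues of L are [0, 1, 1, 1, 1, 1, 1, 1, 1, 1, 11]; the characteristic polynomial is the product of (x - lambda_i), which multiplies out to x^11 - 20x^10 + 135x^9 - 480x^8 + 1050x^7 - 1512x^6 + 1470x^5 - 960x^4 + 405x^3 - 100x^2 + 11x. The constant term is 0 because L is singular (the all-ones vector lies in its kernel). There is one zero in the spectrum, matching the 1 component. The eigenvalues sum to 20, which equals trace(L) = 2|E|.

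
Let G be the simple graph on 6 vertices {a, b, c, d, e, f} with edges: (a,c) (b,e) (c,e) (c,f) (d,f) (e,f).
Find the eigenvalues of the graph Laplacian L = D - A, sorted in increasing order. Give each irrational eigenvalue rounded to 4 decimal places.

Each diagonal entry of L is the vertex degree and each off-diagonal entry is -1 where an edge is present, 0 otherwise; in the order [a, b, c, d, e, f] the diagonal is [1, 1, 3, 1, 3, 3]. The multiplicity of 0 as a Laplacian eigenvalue equals the number of connected components. The eigenvalues sum to 12, which equals trace(L) = 2|E|. By the matrix-tree theorem the graph has (1/6) * product of the nonzero eigenvalues = 3 spanning trees.

[0, 0.6972, 0.6972, 2, 4.3028, 4.3028]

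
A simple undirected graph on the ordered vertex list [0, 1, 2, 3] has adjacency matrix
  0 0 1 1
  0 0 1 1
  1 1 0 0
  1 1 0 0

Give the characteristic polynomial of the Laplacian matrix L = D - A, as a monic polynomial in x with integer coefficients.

Each diagonal entry of L is the vertex degree and each off-diagonal entry is -1 where an edge is present, 0 otherwise; in the order [0, 1, 2, 3] the diagonal is [2, 2, 2, 2]. L has integer entries, so p(x) = det(xI - L) has integer coefficients. Expanding the determinant yields x^4 - 8x^3 + 20x^2 - 16x. The coefficient of x^3 equals -trace(L) = -8, matching the sum of degrees. The largest eigenvalue, 4, is at most the vertex count 4. The eigenvalues sum to 8, which equals trace(L) = 2|E|.

x^4 - 8x^3 + 20x^2 - 16x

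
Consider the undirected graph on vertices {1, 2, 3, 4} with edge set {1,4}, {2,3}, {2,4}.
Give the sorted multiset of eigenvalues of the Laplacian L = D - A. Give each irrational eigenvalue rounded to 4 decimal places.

Each diagonal entry of L is the vertex degree and each off-diagonal entry is -1 where an edge is present, 0 otherwise; in the order [1, 2, 3, 4] the diagonal is [1, 2, 1, 2]. The multiplicity of 0 as a Laplacian eigenvalue equals the number of connected components. The eigenvalues sum to 6, which equals trace(L) = 2|E|. By the matrix-tree theorem the graph has (1/4) * product of the nonzero eigenvalues = 1 spanning tree.

[0, 0.5858, 2, 3.4142]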